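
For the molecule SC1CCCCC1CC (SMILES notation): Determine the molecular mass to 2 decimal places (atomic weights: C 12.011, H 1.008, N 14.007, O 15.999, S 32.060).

144.28 g/mol

First, the molecular formula is C8H16S (counting implicit H from valence).
  C: 8 × 12.011 = 96.088
  H: 16 × 1.008 = 16.128
  S: 1 × 32.060 = 32.060
Sum: 8×12.011 + 16×1.008 + 1×32.060 = 144.276 → 144.28 g/mol.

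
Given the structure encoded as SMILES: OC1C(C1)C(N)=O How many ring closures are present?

In SMILES, each pair of matching ring-closure digits denotes one ring-closing bond; the number of such bonds equals the number of independent rings.
Ring-closure bonds here: 1.

1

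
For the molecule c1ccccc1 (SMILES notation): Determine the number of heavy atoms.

6

Every atom symbol written in the SMILES (organic subset) is one heavy atom; implicit H are not written.
Heavy atoms by element → C:6.
Total: 6.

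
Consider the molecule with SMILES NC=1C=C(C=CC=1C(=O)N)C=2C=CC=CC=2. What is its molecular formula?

C13H12N2O

Walk through each heavy atom and fill implicit hydrogens from standard valence (C 4, N 3, O 2, S 2, halogen 1):
  atom 1: N, bond orders sum to 1 (valence 3) → 2 H
  atom 2: C, bond orders sum to 4 (valence 4) → 0 H
  atom 3: C, bond orders sum to 3 (valence 4) → 1 H
  atom 4: C, bond orders sum to 4 (valence 4) → 0 H
  atom 5: C, bond orders sum to 3 (valence 4) → 1 H
  atom 6: C, bond orders sum to 3 (valence 4) → 1 H
  atom 7: C, bond orders sum to 4 (valence 4) → 0 H
  atom 8: C, bond orders sum to 4 (valence 4) → 0 H
  atom 9: O, bond orders sum to 2 (valence 2) → 0 H
  atom 10: N, bond orders sum to 1 (valence 3) → 2 H
  atom 11: C, bond orders sum to 4 (valence 4) → 0 H
  atom 12: C, bond orders sum to 3 (valence 4) → 1 H
  atom 13: C, bond orders sum to 3 (valence 4) → 1 H
  atom 14: C, bond orders sum to 3 (valence 4) → 1 H
  atom 15: C, bond orders sum to 3 (valence 4) → 1 H
  atom 16: C, bond orders sum to 3 (valence 4) → 1 H
Totals → C:13, H:12, N:2, O:1.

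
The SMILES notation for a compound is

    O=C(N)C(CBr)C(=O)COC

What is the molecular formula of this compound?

C6H10BrNO3

Walk through each heavy atom and fill implicit hydrogens from standard valence (C 4, N 3, O 2, S 2, halogen 1):
  atom 1: O, bond orders sum to 2 (valence 2) → 0 H
  atom 2: C, bond orders sum to 4 (valence 4) → 0 H
  atom 3: N, bond orders sum to 1 (valence 3) → 2 H
  atom 4: C, bond orders sum to 3 (valence 4) → 1 H
  atom 5: C, bond orders sum to 2 (valence 4) → 2 H
  atom 6: Br (halogen, monovalent) → 0 H
  atom 7: C, bond orders sum to 4 (valence 4) → 0 H
  atom 8: O, bond orders sum to 2 (valence 2) → 0 H
  atom 9: C, bond orders sum to 2 (valence 4) → 2 H
  atom 10: O, bond orders sum to 2 (valence 2) → 0 H
  atom 11: C, bond orders sum to 1 (valence 4) → 3 H
Totals → C:6, H:10, Br:1, N:1, O:3.
In Hill order: C6H10BrNO3.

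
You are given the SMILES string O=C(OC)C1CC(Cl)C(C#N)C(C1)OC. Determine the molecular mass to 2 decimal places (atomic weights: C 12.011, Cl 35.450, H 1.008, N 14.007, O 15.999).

First, the molecular formula is C10H14ClNO3 (counting implicit H from valence).
  C: 10 × 12.011 = 120.110
  Cl: 1 × 35.450 = 35.450
  H: 14 × 1.008 = 14.112
  N: 1 × 14.007 = 14.007
  O: 3 × 15.999 = 47.997
Sum: 10×12.011 + 1×35.450 + 14×1.008 + 1×14.007 + 3×15.999 = 231.676 → 231.68 g/mol.

231.68 g/mol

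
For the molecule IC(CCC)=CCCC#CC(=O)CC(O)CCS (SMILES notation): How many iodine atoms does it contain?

1

Scan the SMILES for I atoms (remember two-letter symbols like Cl and Br are single atoms).
Iodine count: 1.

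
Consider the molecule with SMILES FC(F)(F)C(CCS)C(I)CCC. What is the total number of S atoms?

Scan the SMILES for S atoms (remember two-letter symbols like Cl and Br are single atoms).
Sulfur count: 1.

1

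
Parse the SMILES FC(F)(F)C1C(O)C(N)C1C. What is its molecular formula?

Walk through each heavy atom and fill implicit hydrogens from standard valence (C 4, N 3, O 2, S 2, halogen 1):
  atom 1: F (halogen, monovalent) → 0 H
  atom 2: C, bond orders sum to 4 (valence 4) → 0 H
  atom 3: F (halogen, monovalent) → 0 H
  atom 4: F (halogen, monovalent) → 0 H
  atom 5: C, bond orders sum to 3 (valence 4) → 1 H
  atom 6: C, bond orders sum to 3 (valence 4) → 1 H
  atom 7: O, bond orders sum to 1 (valence 2) → 1 H
  atom 8: C, bond orders sum to 3 (valence 4) → 1 H
  atom 9: N, bond orders sum to 1 (valence 3) → 2 H
  atom 10: C, bond orders sum to 3 (valence 4) → 1 H
  atom 11: C, bond orders sum to 1 (valence 4) → 3 H
Totals → C:6, H:10, F:3, N:1, O:1.

C6H10F3NO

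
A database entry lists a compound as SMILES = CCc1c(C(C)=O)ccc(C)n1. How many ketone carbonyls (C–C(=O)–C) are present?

The ketone motif appears at heavy-atom position 5 in the SMILES.
Ketone count: 1.

1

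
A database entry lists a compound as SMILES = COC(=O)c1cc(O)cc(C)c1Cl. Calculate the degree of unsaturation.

Molecular formula: C9H9ClO3.
DoU = (2C + 2 + N − H − X) / 2, where X is the halogen count and O/S are ignored.
    = (2·9 + 2 + 0 − 9 − 1) / 2 = 10 / 2 = 5.

5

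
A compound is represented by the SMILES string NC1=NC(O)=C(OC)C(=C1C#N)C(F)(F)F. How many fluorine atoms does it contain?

3

Scan the SMILES for F atoms (remember two-letter symbols like Cl and Br are single atoms).
Fluorine count: 3.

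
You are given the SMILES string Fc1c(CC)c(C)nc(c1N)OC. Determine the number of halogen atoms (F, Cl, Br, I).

1

Halogen atoms appear at heavy-atom position 1 (1×F).
Other groups present: 1 ether, 1 primary amine.
Halogen count: 1.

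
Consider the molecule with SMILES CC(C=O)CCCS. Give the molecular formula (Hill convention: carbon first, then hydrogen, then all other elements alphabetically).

Walk through each heavy atom and fill implicit hydrogens from standard valence (C 4, N 3, O 2, S 2, halogen 1):
  atom 1: C, bond orders sum to 1 (valence 4) → 3 H
  atom 2: C, bond orders sum to 3 (valence 4) → 1 H
  atom 3: C, bond orders sum to 3 (valence 4) → 1 H
  atom 4: O, bond orders sum to 2 (valence 2) → 0 H
  atom 5: C, bond orders sum to 2 (valence 4) → 2 H
  atom 6: C, bond orders sum to 2 (valence 4) → 2 H
  atom 7: C, bond orders sum to 2 (valence 4) → 2 H
  atom 8: S, bond orders sum to 1 (valence 2) → 1 H
Totals → C:6, H:12, O:1, S:1.

C6H12OS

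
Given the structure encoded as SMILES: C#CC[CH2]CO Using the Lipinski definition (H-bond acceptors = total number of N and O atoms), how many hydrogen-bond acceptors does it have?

N atoms: 0; O atoms: 1.
Lipinski HBA = 0 + 1 = 1.

1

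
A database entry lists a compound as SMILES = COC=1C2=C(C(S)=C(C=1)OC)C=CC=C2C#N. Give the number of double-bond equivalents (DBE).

9

Degree of unsaturation = (number of rings) + (number of π bonds).
Ring closures in the SMILES: 2.
π bonds: 5 double bonds (each 1 DoU), 1 triple bond (each 2 DoU) → 7 DoU from unsaturation.
Total DoU = 2 + 7 = 9.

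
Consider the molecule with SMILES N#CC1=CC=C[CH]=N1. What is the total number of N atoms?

2

Scan the SMILES for N atoms (remember two-letter symbols like Cl and Br are single atoms).
Nitrogen count: 2.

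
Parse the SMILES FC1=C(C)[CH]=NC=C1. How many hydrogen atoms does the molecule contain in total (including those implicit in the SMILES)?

6

Walk through each heavy atom and fill implicit hydrogens from standard valence (C 4, N 3, O 2, S 2, halogen 1):
  atom 1: F (halogen, monovalent) → 0 H
  atom 2: C, bond orders sum to 4 (valence 4) → 0 H
  atom 3: C, bond orders sum to 4 (valence 4) → 0 H
  atom 4: C, bond orders sum to 1 (valence 4) → 3 H
  atom 5: C with explicit H count 1
  atom 6: N, bond orders sum to 3 (valence 3) → 0 H
  atom 7: C, bond orders sum to 3 (valence 4) → 1 H
  atom 8: C, bond orders sum to 3 (valence 4) → 1 H
Total hydrogens: 6.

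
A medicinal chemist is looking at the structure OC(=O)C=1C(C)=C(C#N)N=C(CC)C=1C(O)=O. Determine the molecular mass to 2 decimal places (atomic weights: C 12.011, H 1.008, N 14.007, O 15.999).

First, the molecular formula is C11H10N2O4 (counting implicit H from valence).
  C: 11 × 12.011 = 132.121
  H: 10 × 1.008 = 10.080
  N: 2 × 14.007 = 28.014
  O: 4 × 15.999 = 63.996
Sum: 11×12.011 + 10×1.008 + 2×14.007 + 4×15.999 = 234.211 → 234.21 g/mol.

234.21 g/mol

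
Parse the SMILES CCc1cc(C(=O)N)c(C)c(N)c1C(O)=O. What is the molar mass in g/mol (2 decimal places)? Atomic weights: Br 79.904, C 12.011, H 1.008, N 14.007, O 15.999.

First, the molecular formula is C11H14N2O3 (counting implicit H from valence).
  C: 11 × 12.011 = 132.121
  H: 14 × 1.008 = 14.112
  N: 2 × 14.007 = 28.014
  O: 3 × 15.999 = 47.997
Sum: 11×12.011 + 14×1.008 + 2×14.007 + 3×15.999 = 222.244 → 222.24 g/mol.

222.24 g/mol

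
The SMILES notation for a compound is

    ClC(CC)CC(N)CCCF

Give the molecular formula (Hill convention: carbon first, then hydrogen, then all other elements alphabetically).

Walk through each heavy atom and fill implicit hydrogens from standard valence (C 4, N 3, O 2, S 2, halogen 1):
  atom 1: Cl (halogen, monovalent) → 0 H
  atom 2: C, bond orders sum to 3 (valence 4) → 1 H
  atom 3: C, bond orders sum to 2 (valence 4) → 2 H
  atom 4: C, bond orders sum to 1 (valence 4) → 3 H
  atom 5: C, bond orders sum to 2 (valence 4) → 2 H
  atom 6: C, bond orders sum to 3 (valence 4) → 1 H
  atom 7: N, bond orders sum to 1 (valence 3) → 2 H
  atom 8: C, bond orders sum to 2 (valence 4) → 2 H
  atom 9: C, bond orders sum to 2 (valence 4) → 2 H
  atom 10: C, bond orders sum to 2 (valence 4) → 2 H
  atom 11: F (halogen, monovalent) → 0 H
Totals → C:8, H:17, Cl:1, F:1, N:1.

C8H17ClFN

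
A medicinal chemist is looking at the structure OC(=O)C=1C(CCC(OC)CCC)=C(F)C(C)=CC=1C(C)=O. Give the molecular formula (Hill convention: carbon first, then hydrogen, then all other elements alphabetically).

C17H23FO4

Walk through each heavy atom and fill implicit hydrogens from standard valence (C 4, N 3, O 2, S 2, halogen 1):
  atom 1: O, bond orders sum to 1 (valence 2) → 1 H
  atom 2: C, bond orders sum to 4 (valence 4) → 0 H
  atom 3: O, bond orders sum to 2 (valence 2) → 0 H
  atom 4: C, bond orders sum to 4 (valence 4) → 0 H
  atom 5: C, bond orders sum to 4 (valence 4) → 0 H
  atom 6: C, bond orders sum to 2 (valence 4) → 2 H
  atom 7: C, bond orders sum to 2 (valence 4) → 2 H
  atom 8: C, bond orders sum to 3 (valence 4) → 1 H
  atom 9: O, bond orders sum to 2 (valence 2) → 0 H
  atom 10: C, bond orders sum to 1 (valence 4) → 3 H
  atom 11: C, bond orders sum to 2 (valence 4) → 2 H
  atom 12: C, bond orders sum to 2 (valence 4) → 2 H
  atom 13: C, bond orders sum to 1 (valence 4) → 3 H
  atom 14: C, bond orders sum to 4 (valence 4) → 0 H
  atom 15: F (halogen, monovalent) → 0 H
  atom 16: C, bond orders sum to 4 (valence 4) → 0 H
  atom 17: C, bond orders sum to 1 (valence 4) → 3 H
  atom 18: C, bond orders sum to 3 (valence 4) → 1 H
  atom 19: C, bond orders sum to 4 (valence 4) → 0 H
  atom 20: C, bond orders sum to 4 (valence 4) → 0 H
  atom 21: C, bond orders sum to 1 (valence 4) → 3 H
  atom 22: O, bond orders sum to 2 (valence 2) → 0 H
Totals → C:17, H:23, F:1, O:4.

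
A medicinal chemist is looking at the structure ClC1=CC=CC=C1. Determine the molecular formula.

C6H5Cl

Walk through each heavy atom and fill implicit hydrogens from standard valence (C 4, N 3, O 2, S 2, halogen 1):
  atom 1: Cl (halogen, monovalent) → 0 H
  atom 2: C, bond orders sum to 4 (valence 4) → 0 H
  atom 3: C, bond orders sum to 3 (valence 4) → 1 H
  atom 4: C, bond orders sum to 3 (valence 4) → 1 H
  atom 5: C, bond orders sum to 3 (valence 4) → 1 H
  atom 6: C, bond orders sum to 3 (valence 4) → 1 H
  atom 7: C, bond orders sum to 3 (valence 4) → 1 H
Totals → C:6, H:5, Cl:1.
In Hill order: C6H5Cl.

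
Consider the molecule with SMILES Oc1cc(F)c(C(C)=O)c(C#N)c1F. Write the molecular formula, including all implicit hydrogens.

Walk through each heavy atom and fill implicit hydrogens from standard valence (C 4, N 3, O 2, S 2, halogen 1); for lowercase aromatic atoms, an aromatic c carries 1 H when it has two neighbours and 0 H with three, and aromatic n carries 0 H:
  atom 1: O, bond orders sum to 1 (valence 2) → 1 H
  atom 2: aromatic c, 3 neighbours → 0 H
  atom 3: aromatic c, 2 neighbours → 1 H
  atom 4: aromatic c, 3 neighbours → 0 H
  atom 5: F (halogen, monovalent) → 0 H
  atom 6: aromatic c, 3 neighbours → 0 H
  atom 7: C, bond orders sum to 4 (valence 4) → 0 H
  atom 8: C, bond orders sum to 1 (valence 4) → 3 H
  atom 9: O, bond orders sum to 2 (valence 2) → 0 H
  atom 10: aromatic c, 3 neighbours → 0 H
  atom 11: C, bond orders sum to 4 (valence 4) → 0 H
  atom 12: N, bond orders sum to 3 (valence 3) → 0 H
  atom 13: aromatic c, 3 neighbours → 0 H
  atom 14: F (halogen, monovalent) → 0 H
Totals → C:9, H:5, F:2, N:1, O:2.
In Hill order: C9H5F2NO2.

C9H5F2NO2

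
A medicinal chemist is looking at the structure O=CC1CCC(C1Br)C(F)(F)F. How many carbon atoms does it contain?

Count every carbon token in the SMILES (each C, including those in ring-closure positions and inside branches).
Carbon count: 7.

7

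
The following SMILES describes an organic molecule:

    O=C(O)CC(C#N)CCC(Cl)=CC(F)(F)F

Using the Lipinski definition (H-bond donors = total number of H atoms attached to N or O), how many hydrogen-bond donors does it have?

1

Donors: find every N or O and count the H atoms it carries.
  atom 1 (O): bond orders sum to 2 → 0 H
  atom 3 (O): bond orders sum to 1 → 1 H
  atom 7 (N): bond orders sum to 3 → 0 H
Lipinski HBD = 1.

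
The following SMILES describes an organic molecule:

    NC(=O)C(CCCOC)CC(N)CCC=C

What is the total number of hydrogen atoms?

24

Walk through each heavy atom and fill implicit hydrogens from standard valence (C 4, N 3, O 2, S 2, halogen 1):
  atom 1: N, bond orders sum to 1 (valence 3) → 2 H
  atom 2: C, bond orders sum to 4 (valence 4) → 0 H
  atom 3: O, bond orders sum to 2 (valence 2) → 0 H
  atom 4: C, bond orders sum to 3 (valence 4) → 1 H
  atom 5: C, bond orders sum to 2 (valence 4) → 2 H
  atom 6: C, bond orders sum to 2 (valence 4) → 2 H
  atom 7: C, bond orders sum to 2 (valence 4) → 2 H
  atom 8: O, bond orders sum to 2 (valence 2) → 0 H
  atom 9: C, bond orders sum to 1 (valence 4) → 3 H
  atom 10: C, bond orders sum to 2 (valence 4) → 2 H
  atom 11: C, bond orders sum to 3 (valence 4) → 1 H
  atom 12: N, bond orders sum to 1 (valence 3) → 2 H
  atom 13: C, bond orders sum to 2 (valence 4) → 2 H
  atom 14: C, bond orders sum to 2 (valence 4) → 2 H
  atom 15: C, bond orders sum to 3 (valence 4) → 1 H
  atom 16: C, bond orders sum to 2 (valence 4) → 2 H
Total hydrogens: 24.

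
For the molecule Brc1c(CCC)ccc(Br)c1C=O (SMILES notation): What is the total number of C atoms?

Count every carbon token in the SMILES (each C, including those in ring-closure positions and inside branches).
Carbon count: 10.

10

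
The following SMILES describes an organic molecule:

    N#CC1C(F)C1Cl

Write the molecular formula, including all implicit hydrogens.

Walk through each heavy atom and fill implicit hydrogens from standard valence (C 4, N 3, O 2, S 2, halogen 1):
  atom 1: N, bond orders sum to 3 (valence 3) → 0 H
  atom 2: C, bond orders sum to 4 (valence 4) → 0 H
  atom 3: C, bond orders sum to 3 (valence 4) → 1 H
  atom 4: C, bond orders sum to 3 (valence 4) → 1 H
  atom 5: F (halogen, monovalent) → 0 H
  atom 6: C, bond orders sum to 3 (valence 4) → 1 H
  atom 7: Cl (halogen, monovalent) → 0 H
Totals → C:4, H:3, Cl:1, F:1, N:1.

C4H3ClFN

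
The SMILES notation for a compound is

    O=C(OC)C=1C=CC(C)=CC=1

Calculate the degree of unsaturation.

5

Degree of unsaturation = (number of rings) + (number of π bonds).
Ring closures in the SMILES: 1.
π bonds: 4 double bonds (each 1 DoU) → 4 DoU from unsaturation.
Total DoU = 1 + 4 = 5.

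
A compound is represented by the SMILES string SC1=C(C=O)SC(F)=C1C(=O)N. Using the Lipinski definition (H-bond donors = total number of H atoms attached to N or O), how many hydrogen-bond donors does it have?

Donors: find every N or O and count the H atoms it carries.
  atom 5 (O): bond orders sum to 2 → 0 H
  atom 11 (O): bond orders sum to 2 → 0 H
  atom 12 (N): bond orders sum to 1 → 2 H
Lipinski HBD = 2.

2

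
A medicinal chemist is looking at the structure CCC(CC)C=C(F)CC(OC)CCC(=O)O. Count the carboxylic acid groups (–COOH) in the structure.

1

The carboxylic acid motif appears at heavy-atom position 15 in the SMILES.
Other groups present: 1 alkene, 1 ether.
Carboxylic acid count: 1.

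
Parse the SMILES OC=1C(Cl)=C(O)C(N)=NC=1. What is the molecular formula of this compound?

C5H5ClN2O2

Walk through each heavy atom and fill implicit hydrogens from standard valence (C 4, N 3, O 2, S 2, halogen 1):
  atom 1: O, bond orders sum to 1 (valence 2) → 1 H
  atom 2: C, bond orders sum to 4 (valence 4) → 0 H
  atom 3: C, bond orders sum to 4 (valence 4) → 0 H
  atom 4: Cl (halogen, monovalent) → 0 H
  atom 5: C, bond orders sum to 4 (valence 4) → 0 H
  atom 6: O, bond orders sum to 1 (valence 2) → 1 H
  atom 7: C, bond orders sum to 4 (valence 4) → 0 H
  atom 8: N, bond orders sum to 1 (valence 3) → 2 H
  atom 9: N, bond orders sum to 3 (valence 3) → 0 H
  atom 10: C, bond orders sum to 3 (valence 4) → 1 H
Totals → C:5, H:5, Cl:1, N:2, O:2.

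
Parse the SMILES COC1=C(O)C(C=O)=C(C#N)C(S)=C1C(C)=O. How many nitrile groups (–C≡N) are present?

The nitrile motif appears at heavy-atom position 10 in the SMILES.
Other groups present: 1 aldehyde, 1 ether, 1 hydroxyl, 1 ketone, 1 thiol.
Nitrile count: 1.

1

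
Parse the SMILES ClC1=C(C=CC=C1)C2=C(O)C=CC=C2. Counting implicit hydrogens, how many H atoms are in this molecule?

Walk through each heavy atom and fill implicit hydrogens from standard valence (C 4, N 3, O 2, S 2, halogen 1):
  atom 1: Cl (halogen, monovalent) → 0 H
  atom 2: C, bond orders sum to 4 (valence 4) → 0 H
  atom 3: C, bond orders sum to 4 (valence 4) → 0 H
  atom 4: C, bond orders sum to 3 (valence 4) → 1 H
  atom 5: C, bond orders sum to 3 (valence 4) → 1 H
  atom 6: C, bond orders sum to 3 (valence 4) → 1 H
  atom 7: C, bond orders sum to 3 (valence 4) → 1 H
  atom 8: C, bond orders sum to 4 (valence 4) → 0 H
  atom 9: C, bond orders sum to 4 (valence 4) → 0 H
  atom 10: O, bond orders sum to 1 (valence 2) → 1 H
  atom 11: C, bond orders sum to 3 (valence 4) → 1 H
  atom 12: C, bond orders sum to 3 (valence 4) → 1 H
  atom 13: C, bond orders sum to 3 (valence 4) → 1 H
  atom 14: C, bond orders sum to 3 (valence 4) → 1 H
Total hydrogens: 9.

9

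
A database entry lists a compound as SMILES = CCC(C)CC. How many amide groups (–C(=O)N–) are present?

Scan the SMILES for the amide motif — none present.

0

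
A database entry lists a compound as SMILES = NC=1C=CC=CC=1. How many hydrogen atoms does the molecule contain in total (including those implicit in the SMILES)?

7

Walk through each heavy atom and fill implicit hydrogens from standard valence (C 4, N 3, O 2, S 2, halogen 1):
  atom 1: N, bond orders sum to 1 (valence 3) → 2 H
  atom 2: C, bond orders sum to 4 (valence 4) → 0 H
  atom 3: C, bond orders sum to 3 (valence 4) → 1 H
  atom 4: C, bond orders sum to 3 (valence 4) → 1 H
  atom 5: C, bond orders sum to 3 (valence 4) → 1 H
  atom 6: C, bond orders sum to 3 (valence 4) → 1 H
  atom 7: C, bond orders sum to 3 (valence 4) → 1 H
Total hydrogens: 7.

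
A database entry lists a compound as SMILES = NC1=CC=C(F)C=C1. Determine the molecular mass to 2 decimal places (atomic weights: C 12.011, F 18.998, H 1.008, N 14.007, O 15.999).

First, the molecular formula is C6H6FN (counting implicit H from valence).
  C: 6 × 12.011 = 72.066
  F: 1 × 18.998 = 18.998
  H: 6 × 1.008 = 6.048
  N: 1 × 14.007 = 14.007
Sum: 6×12.011 + 1×18.998 + 6×1.008 + 1×14.007 = 111.119 → 111.12 g/mol.

111.12 g/mol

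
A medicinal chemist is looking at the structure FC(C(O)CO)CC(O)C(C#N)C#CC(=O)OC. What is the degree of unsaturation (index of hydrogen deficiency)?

5

Molecular formula: C11H14FNO5.
DoU = (2C + 2 + N − H − X) / 2, where X is the halogen count and O/S are ignored.
    = (2·11 + 2 + 1 − 14 − 1) / 2 = 10 / 2 = 5.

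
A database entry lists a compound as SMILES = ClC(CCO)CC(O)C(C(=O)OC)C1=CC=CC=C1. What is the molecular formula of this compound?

C14H19ClO4

Walk through each heavy atom and fill implicit hydrogens from standard valence (C 4, N 3, O 2, S 2, halogen 1):
  atom 1: Cl (halogen, monovalent) → 0 H
  atom 2: C, bond orders sum to 3 (valence 4) → 1 H
  atom 3: C, bond orders sum to 2 (valence 4) → 2 H
  atom 4: C, bond orders sum to 2 (valence 4) → 2 H
  atom 5: O, bond orders sum to 1 (valence 2) → 1 H
  atom 6: C, bond orders sum to 2 (valence 4) → 2 H
  atom 7: C, bond orders sum to 3 (valence 4) → 1 H
  atom 8: O, bond orders sum to 1 (valence 2) → 1 H
  atom 9: C, bond orders sum to 3 (valence 4) → 1 H
  atom 10: C, bond orders sum to 4 (valence 4) → 0 H
  atom 11: O, bond orders sum to 2 (valence 2) → 0 H
  atom 12: O, bond orders sum to 2 (valence 2) → 0 H
  atom 13: C, bond orders sum to 1 (valence 4) → 3 H
  atom 14: C, bond orders sum to 4 (valence 4) → 0 H
  atom 15: C, bond orders sum to 3 (valence 4) → 1 H
  atom 16: C, bond orders sum to 3 (valence 4) → 1 H
  atom 17: C, bond orders sum to 3 (valence 4) → 1 H
  atom 18: C, bond orders sum to 3 (valence 4) → 1 H
  atom 19: C, bond orders sum to 3 (valence 4) → 1 H
Totals → C:14, H:19, Cl:1, O:4.
In Hill order: C14H19ClO4.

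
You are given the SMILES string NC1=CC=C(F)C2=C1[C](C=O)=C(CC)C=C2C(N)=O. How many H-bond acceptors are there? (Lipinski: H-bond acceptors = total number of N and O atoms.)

4

N atoms: 2; O atoms: 2.
Lipinski HBA = 2 + 2 = 4.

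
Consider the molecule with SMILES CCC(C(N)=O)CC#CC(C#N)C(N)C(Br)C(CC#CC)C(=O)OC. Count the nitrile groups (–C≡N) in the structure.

The nitrile motif appears at heavy-atom position 11 in the SMILES.
Other groups present: 2 alkyne, 1 amide, 1 ester, 1 primary amine.
Nitrile count: 1.

1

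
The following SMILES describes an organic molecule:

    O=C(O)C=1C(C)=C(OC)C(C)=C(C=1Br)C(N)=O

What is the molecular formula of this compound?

C11H12BrNO4

Walk through each heavy atom and fill implicit hydrogens from standard valence (C 4, N 3, O 2, S 2, halogen 1):
  atom 1: O, bond orders sum to 2 (valence 2) → 0 H
  atom 2: C, bond orders sum to 4 (valence 4) → 0 H
  atom 3: O, bond orders sum to 1 (valence 2) → 1 H
  atom 4: C, bond orders sum to 4 (valence 4) → 0 H
  atom 5: C, bond orders sum to 4 (valence 4) → 0 H
  atom 6: C, bond orders sum to 1 (valence 4) → 3 H
  atom 7: C, bond orders sum to 4 (valence 4) → 0 H
  atom 8: O, bond orders sum to 2 (valence 2) → 0 H
  atom 9: C, bond orders sum to 1 (valence 4) → 3 H
  atom 10: C, bond orders sum to 4 (valence 4) → 0 H
  atom 11: C, bond orders sum to 1 (valence 4) → 3 H
  atom 12: C, bond orders sum to 4 (valence 4) → 0 H
  atom 13: C, bond orders sum to 4 (valence 4) → 0 H
  atom 14: Br (halogen, monovalent) → 0 H
  atom 15: C, bond orders sum to 4 (valence 4) → 0 H
  atom 16: N, bond orders sum to 1 (valence 3) → 2 H
  atom 17: O, bond orders sum to 2 (valence 2) → 0 H
Totals → C:11, H:12, Br:1, N:1, O:4.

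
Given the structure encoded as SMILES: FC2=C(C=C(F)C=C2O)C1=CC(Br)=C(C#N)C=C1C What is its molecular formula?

Walk through each heavy atom and fill implicit hydrogens from standard valence (C 4, N 3, O 2, S 2, halogen 1):
  atom 1: F (halogen, monovalent) → 0 H
  atom 2: C, bond orders sum to 4 (valence 4) → 0 H
  atom 3: C, bond orders sum to 4 (valence 4) → 0 H
  atom 4: C, bond orders sum to 3 (valence 4) → 1 H
  atom 5: C, bond orders sum to 4 (valence 4) → 0 H
  atom 6: F (halogen, monovalent) → 0 H
  atom 7: C, bond orders sum to 3 (valence 4) → 1 H
  atom 8: C, bond orders sum to 4 (valence 4) → 0 H
  atom 9: O, bond orders sum to 1 (valence 2) → 1 H
  atom 10: C, bond orders sum to 4 (valence 4) → 0 H
  atom 11: C, bond orders sum to 3 (valence 4) → 1 H
  atom 12: C, bond orders sum to 4 (valence 4) → 0 H
  atom 13: Br (halogen, monovalent) → 0 H
  atom 14: C, bond orders sum to 4 (valence 4) → 0 H
  atom 15: C, bond orders sum to 4 (valence 4) → 0 H
  atom 16: N, bond orders sum to 3 (valence 3) → 0 H
  atom 17: C, bond orders sum to 3 (valence 4) → 1 H
  atom 18: C, bond orders sum to 4 (valence 4) → 0 H
  atom 19: C, bond orders sum to 1 (valence 4) → 3 H
Totals → C:14, H:8, Br:1, F:2, N:1, O:1.
In Hill order: C14H8BrF2NO.

C14H8BrF2NO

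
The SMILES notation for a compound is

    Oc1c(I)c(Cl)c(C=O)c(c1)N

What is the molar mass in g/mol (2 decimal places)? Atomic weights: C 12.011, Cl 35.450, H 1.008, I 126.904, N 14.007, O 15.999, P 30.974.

297.48 g/mol

First, the molecular formula is C7H5ClINO2 (counting implicit H from valence).
  C: 7 × 12.011 = 84.077
  Cl: 1 × 35.450 = 35.450
  H: 5 × 1.008 = 5.040
  I: 1 × 126.904 = 126.904
  N: 1 × 14.007 = 14.007
  O: 2 × 15.999 = 31.998
Sum: 7×12.011 + 1×35.450 + 5×1.008 + 1×126.904 + 1×14.007 + 2×15.999 = 297.476 → 297.48 g/mol.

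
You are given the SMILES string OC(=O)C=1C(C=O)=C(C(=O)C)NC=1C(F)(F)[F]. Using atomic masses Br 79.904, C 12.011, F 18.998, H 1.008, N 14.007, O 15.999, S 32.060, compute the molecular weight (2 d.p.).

249.14 g/mol

First, the molecular formula is C9H6F3NO4 (counting implicit H from valence).
  C: 9 × 12.011 = 108.099
  F: 3 × 18.998 = 56.994
  H: 6 × 1.008 = 6.048
  N: 1 × 14.007 = 14.007
  O: 4 × 15.999 = 63.996
Sum: 9×12.011 + 3×18.998 + 6×1.008 + 1×14.007 + 4×15.999 = 249.144 → 249.14 g/mol.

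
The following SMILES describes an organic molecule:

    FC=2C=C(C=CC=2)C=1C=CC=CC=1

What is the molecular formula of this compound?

Walk through each heavy atom and fill implicit hydrogens from standard valence (C 4, N 3, O 2, S 2, halogen 1):
  atom 1: F (halogen, monovalent) → 0 H
  atom 2: C, bond orders sum to 4 (valence 4) → 0 H
  atom 3: C, bond orders sum to 3 (valence 4) → 1 H
  atom 4: C, bond orders sum to 4 (valence 4) → 0 H
  atom 5: C, bond orders sum to 3 (valence 4) → 1 H
  atom 6: C, bond orders sum to 3 (valence 4) → 1 H
  atom 7: C, bond orders sum to 3 (valence 4) → 1 H
  atom 8: C, bond orders sum to 4 (valence 4) → 0 H
  atom 9: C, bond orders sum to 3 (valence 4) → 1 H
  atom 10: C, bond orders sum to 3 (valence 4) → 1 H
  atom 11: C, bond orders sum to 3 (valence 4) → 1 H
  atom 12: C, bond orders sum to 3 (valence 4) → 1 H
  atom 13: C, bond orders sum to 3 (valence 4) → 1 H
Totals → C:12, H:9, F:1.

C12H9F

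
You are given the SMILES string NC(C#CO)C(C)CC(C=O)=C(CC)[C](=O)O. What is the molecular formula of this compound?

C12H17NO4

Walk through each heavy atom and fill implicit hydrogens from standard valence (C 4, N 3, O 2, S 2, halogen 1):
  atom 1: N, bond orders sum to 1 (valence 3) → 2 H
  atom 2: C, bond orders sum to 3 (valence 4) → 1 H
  atom 3: C, bond orders sum to 4 (valence 4) → 0 H
  atom 4: C, bond orders sum to 4 (valence 4) → 0 H
  atom 5: O, bond orders sum to 1 (valence 2) → 1 H
  atom 6: C, bond orders sum to 3 (valence 4) → 1 H
  atom 7: C, bond orders sum to 1 (valence 4) → 3 H
  atom 8: C, bond orders sum to 2 (valence 4) → 2 H
  atom 9: C, bond orders sum to 4 (valence 4) → 0 H
  atom 10: C, bond orders sum to 3 (valence 4) → 1 H
  atom 11: O, bond orders sum to 2 (valence 2) → 0 H
  atom 12: C, bond orders sum to 4 (valence 4) → 0 H
  atom 13: C, bond orders sum to 2 (valence 4) → 2 H
  atom 14: C, bond orders sum to 1 (valence 4) → 3 H
  atom 15: C with explicit H count 0
  atom 16: O, bond orders sum to 2 (valence 2) → 0 H
  atom 17: O, bond orders sum to 1 (valence 2) → 1 H
Totals → C:12, H:17, N:1, O:4.
In Hill order: C12H17NO4.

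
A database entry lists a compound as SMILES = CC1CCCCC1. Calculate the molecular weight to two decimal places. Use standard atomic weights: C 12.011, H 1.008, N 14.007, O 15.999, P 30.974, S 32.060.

First, the molecular formula is C7H14 (counting implicit H from valence).
  C: 7 × 12.011 = 84.077
  H: 14 × 1.008 = 14.112
Sum: 7×12.011 + 14×1.008 = 98.189 → 98.19 g/mol.

98.19 g/mol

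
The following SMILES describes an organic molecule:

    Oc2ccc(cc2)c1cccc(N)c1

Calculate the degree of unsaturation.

Molecular formula: C12H11NO.
DoU = (2C + 2 + N − H − X) / 2, where X is the halogen count and O/S are ignored.
    = (2·12 + 2 + 1 − 11 − 0) / 2 = 16 / 2 = 8.

8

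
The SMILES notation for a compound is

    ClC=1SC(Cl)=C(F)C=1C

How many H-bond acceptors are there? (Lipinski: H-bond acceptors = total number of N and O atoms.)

0

N atoms: 0; O atoms: 0.
Lipinski HBA = 0 + 0 = 0.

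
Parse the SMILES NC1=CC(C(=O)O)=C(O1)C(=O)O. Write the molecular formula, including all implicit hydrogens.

Walk through each heavy atom and fill implicit hydrogens from standard valence (C 4, N 3, O 2, S 2, halogen 1):
  atom 1: N, bond orders sum to 1 (valence 3) → 2 H
  atom 2: C, bond orders sum to 4 (valence 4) → 0 H
  atom 3: C, bond orders sum to 3 (valence 4) → 1 H
  atom 4: C, bond orders sum to 4 (valence 4) → 0 H
  atom 5: C, bond orders sum to 4 (valence 4) → 0 H
  atom 6: O, bond orders sum to 2 (valence 2) → 0 H
  atom 7: O, bond orders sum to 1 (valence 2) → 1 H
  atom 8: C, bond orders sum to 4 (valence 4) → 0 H
  atom 9: O, bond orders sum to 2 (valence 2) → 0 H
  atom 10: C, bond orders sum to 4 (valence 4) → 0 H
  atom 11: O, bond orders sum to 2 (valence 2) → 0 H
  atom 12: O, bond orders sum to 1 (valence 2) → 1 H
Totals → C:6, H:5, N:1, O:5.
In Hill order: C6H5NO5.

C6H5NO5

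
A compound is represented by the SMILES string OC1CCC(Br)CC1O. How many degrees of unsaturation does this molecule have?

Degree of unsaturation = (number of rings) + (number of π bonds).
Ring closures in the SMILES: 1.
π bonds: none → 0 DoU from unsaturation.
Total DoU = 1 + 0 = 1.

1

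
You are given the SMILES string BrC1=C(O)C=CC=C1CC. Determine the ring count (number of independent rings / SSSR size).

In SMILES, each pair of matching ring-closure digits denotes one ring-closing bond; the number of such bonds equals the number of independent rings.
Ring-closure bonds here: 1.

1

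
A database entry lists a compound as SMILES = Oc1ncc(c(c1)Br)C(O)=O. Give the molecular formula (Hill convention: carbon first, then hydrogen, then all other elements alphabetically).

C6H4BrNO3

Walk through each heavy atom and fill implicit hydrogens from standard valence (C 4, N 3, O 2, S 2, halogen 1); for lowercase aromatic atoms, an aromatic c carries 1 H when it has two neighbours and 0 H with three, and aromatic n carries 0 H:
  atom 1: O, bond orders sum to 1 (valence 2) → 1 H
  atom 2: aromatic c, 3 neighbours → 0 H
  atom 3: aromatic n, 2 neighbours → 0 H
  atom 4: aromatic c, 2 neighbours → 1 H
  atom 5: aromatic c, 3 neighbours → 0 H
  atom 6: aromatic c, 3 neighbours → 0 H
  atom 7: aromatic c, 2 neighbours → 1 H
  atom 8: Br (halogen, monovalent) → 0 H
  atom 9: C, bond orders sum to 4 (valence 4) → 0 H
  atom 10: O, bond orders sum to 1 (valence 2) → 1 H
  atom 11: O, bond orders sum to 2 (valence 2) → 0 H
Totals → C:6, H:4, Br:1, N:1, O:3.
In Hill order: C6H4BrNO3.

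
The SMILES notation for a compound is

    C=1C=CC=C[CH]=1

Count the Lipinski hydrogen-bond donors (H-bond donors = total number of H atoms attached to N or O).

0

Donors: find every N or O and count the H atoms it carries.
  (no N or O atoms present)
Lipinski HBD = 0.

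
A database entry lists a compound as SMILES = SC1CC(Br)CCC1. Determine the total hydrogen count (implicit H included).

Walk through each heavy atom and fill implicit hydrogens from standard valence (C 4, N 3, O 2, S 2, halogen 1):
  atom 1: S, bond orders sum to 1 (valence 2) → 1 H
  atom 2: C, bond orders sum to 3 (valence 4) → 1 H
  atom 3: C, bond orders sum to 2 (valence 4) → 2 H
  atom 4: C, bond orders sum to 3 (valence 4) → 1 H
  atom 5: Br (halogen, monovalent) → 0 H
  atom 6: C, bond orders sum to 2 (valence 4) → 2 H
  atom 7: C, bond orders sum to 2 (valence 4) → 2 H
  atom 8: C, bond orders sum to 2 (valence 4) → 2 H
Total hydrogens: 11.

11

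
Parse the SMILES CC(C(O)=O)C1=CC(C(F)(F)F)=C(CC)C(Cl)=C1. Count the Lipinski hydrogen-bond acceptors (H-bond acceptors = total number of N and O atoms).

2

N atoms: 0; O atoms: 2.
Lipinski HBA = 0 + 2 = 2.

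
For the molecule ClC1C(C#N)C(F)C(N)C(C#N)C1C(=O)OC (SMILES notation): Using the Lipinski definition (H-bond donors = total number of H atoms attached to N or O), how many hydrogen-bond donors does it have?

2

Donors: find every N or O and count the H atoms it carries.
  atom 5 (N): bond orders sum to 3 → 0 H
  atom 9 (N): bond orders sum to 1 → 2 H
  atom 12 (N): bond orders sum to 3 → 0 H
  atom 15 (O): bond orders sum to 2 → 0 H
  atom 16 (O): bond orders sum to 2 → 0 H
Lipinski HBD = 2.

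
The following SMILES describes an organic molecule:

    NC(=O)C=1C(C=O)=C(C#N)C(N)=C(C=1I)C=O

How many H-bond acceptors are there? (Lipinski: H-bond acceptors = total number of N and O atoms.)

6

N atoms: 3; O atoms: 3.
Lipinski HBA = 3 + 3 = 6.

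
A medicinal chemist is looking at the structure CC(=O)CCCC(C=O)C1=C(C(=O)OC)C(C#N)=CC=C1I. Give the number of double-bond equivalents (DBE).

9

Degree of unsaturation = (number of rings) + (number of π bonds).
Ring closures in the SMILES: 1.
π bonds: 6 double bonds (each 1 DoU), 1 triple bond (each 2 DoU) → 8 DoU from unsaturation.
Total DoU = 1 + 8 = 9.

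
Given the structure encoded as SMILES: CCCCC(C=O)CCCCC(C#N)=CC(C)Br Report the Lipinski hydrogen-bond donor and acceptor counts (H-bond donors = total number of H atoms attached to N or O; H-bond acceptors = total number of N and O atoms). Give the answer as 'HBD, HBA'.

Donors: find every N or O and count the H atoms it carries.
  atom 7 (O): bond orders sum to 2 → 0 H
  atom 14 (N): bond orders sum to 3 → 0 H
Lipinski HBD = 0.
Acceptors: N atoms = 1, O atoms = 1 → HBA = 2.

0, 2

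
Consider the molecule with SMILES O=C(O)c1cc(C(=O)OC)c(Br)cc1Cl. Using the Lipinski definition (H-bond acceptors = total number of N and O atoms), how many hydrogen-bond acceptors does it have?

N atoms: 0; O atoms: 4.
Lipinski HBA = 0 + 4 = 4.

4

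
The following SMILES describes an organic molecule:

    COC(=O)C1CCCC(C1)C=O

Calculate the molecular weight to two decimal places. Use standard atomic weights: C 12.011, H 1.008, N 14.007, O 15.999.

170.21 g/mol

First, the molecular formula is C9H14O3 (counting implicit H from valence).
  C: 9 × 12.011 = 108.099
  H: 14 × 1.008 = 14.112
  O: 3 × 15.999 = 47.997
Sum: 9×12.011 + 14×1.008 + 3×15.999 = 170.208 → 170.21 g/mol.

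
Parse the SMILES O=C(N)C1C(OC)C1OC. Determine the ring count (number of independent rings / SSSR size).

In SMILES, each pair of matching ring-closure digits denotes one ring-closing bond; the number of such bonds equals the number of independent rings.
Ring-closure bonds here: 1.

1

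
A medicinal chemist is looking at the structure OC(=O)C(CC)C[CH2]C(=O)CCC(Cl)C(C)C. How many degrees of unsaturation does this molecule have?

2

Degree of unsaturation = (number of rings) + (number of π bonds).
Ring closures in the SMILES: 0.
π bonds: 2 double bonds (each 1 DoU) → 2 DoU from unsaturation.
Total DoU = 0 + 2 = 2.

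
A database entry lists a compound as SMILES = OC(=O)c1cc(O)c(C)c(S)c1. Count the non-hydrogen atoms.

Every atom symbol written in the SMILES (organic subset) is one heavy atom; implicit H are not written.
Heavy atoms by element → C:8, O:3, S:1.
Total: 12.

12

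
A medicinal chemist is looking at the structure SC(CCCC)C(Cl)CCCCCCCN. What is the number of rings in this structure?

In SMILES, each pair of matching ring-closure digits denotes one ring-closing bond; the number of such bonds equals the number of independent rings.
Ring-closure bonds here: 0.

0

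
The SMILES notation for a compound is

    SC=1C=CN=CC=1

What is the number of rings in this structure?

1

In SMILES, each pair of matching ring-closure digits denotes one ring-closing bond; the number of such bonds equals the number of independent rings.
Ring-closure bonds here: 1.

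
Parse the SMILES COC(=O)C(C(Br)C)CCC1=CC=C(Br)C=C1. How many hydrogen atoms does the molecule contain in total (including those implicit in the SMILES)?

Walk through each heavy atom and fill implicit hydrogens from standard valence (C 4, N 3, O 2, S 2, halogen 1):
  atom 1: C, bond orders sum to 1 (valence 4) → 3 H
  atom 2: O, bond orders sum to 2 (valence 2) → 0 H
  atom 3: C, bond orders sum to 4 (valence 4) → 0 H
  atom 4: O, bond orders sum to 2 (valence 2) → 0 H
  atom 5: C, bond orders sum to 3 (valence 4) → 1 H
  atom 6: C, bond orders sum to 3 (valence 4) → 1 H
  atom 7: Br (halogen, monovalent) → 0 H
  atom 8: C, bond orders sum to 1 (valence 4) → 3 H
  atom 9: C, bond orders sum to 2 (valence 4) → 2 H
  atom 10: C, bond orders sum to 2 (valence 4) → 2 H
  atom 11: C, bond orders sum to 4 (valence 4) → 0 H
  atom 12: C, bond orders sum to 3 (valence 4) → 1 H
  atom 13: C, bond orders sum to 3 (valence 4) → 1 H
  atom 14: C, bond orders sum to 4 (valence 4) → 0 H
  atom 15: Br (halogen, monovalent) → 0 H
  atom 16: C, bond orders sum to 3 (valence 4) → 1 H
  atom 17: C, bond orders sum to 3 (valence 4) → 1 H
Total hydrogens: 16.

16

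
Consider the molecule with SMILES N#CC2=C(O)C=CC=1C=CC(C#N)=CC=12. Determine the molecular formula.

Walk through each heavy atom and fill implicit hydrogens from standard valence (C 4, N 3, O 2, S 2, halogen 1):
  atom 1: N, bond orders sum to 3 (valence 3) → 0 H
  atom 2: C, bond orders sum to 4 (valence 4) → 0 H
  atom 3: C, bond orders sum to 4 (valence 4) → 0 H
  atom 4: C, bond orders sum to 4 (valence 4) → 0 H
  atom 5: O, bond orders sum to 1 (valence 2) → 1 H
  atom 6: C, bond orders sum to 3 (valence 4) → 1 H
  atom 7: C, bond orders sum to 3 (valence 4) → 1 H
  atom 8: C, bond orders sum to 4 (valence 4) → 0 H
  atom 9: C, bond orders sum to 3 (valence 4) → 1 H
  atom 10: C, bond orders sum to 3 (valence 4) → 1 H
  atom 11: C, bond orders sum to 4 (valence 4) → 0 H
  atom 12: C, bond orders sum to 4 (valence 4) → 0 H
  atom 13: N, bond orders sum to 3 (valence 3) → 0 H
  atom 14: C, bond orders sum to 3 (valence 4) → 1 H
  atom 15: C, bond orders sum to 4 (valence 4) → 0 H
Totals → C:12, H:6, N:2, O:1.

C12H6N2O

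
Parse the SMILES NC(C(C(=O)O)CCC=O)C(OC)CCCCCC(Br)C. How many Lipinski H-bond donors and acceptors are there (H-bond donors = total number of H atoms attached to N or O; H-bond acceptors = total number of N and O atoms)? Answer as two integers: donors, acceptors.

Donors: find every N or O and count the H atoms it carries.
  atom 1 (N): bond orders sum to 1 → 2 H
  atom 5 (O): bond orders sum to 2 → 0 H
  atom 6 (O): bond orders sum to 1 → 1 H
  atom 10 (O): bond orders sum to 2 → 0 H
  atom 12 (O): bond orders sum to 2 → 0 H
Lipinski HBD = 3.
Acceptors: N atoms = 1, O atoms = 4 → HBA = 5.

3, 5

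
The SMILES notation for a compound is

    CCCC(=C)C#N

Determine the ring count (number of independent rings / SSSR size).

0

In SMILES, each pair of matching ring-closure digits denotes one ring-closing bond; the number of such bonds equals the number of independent rings.
Ring-closure bonds here: 0.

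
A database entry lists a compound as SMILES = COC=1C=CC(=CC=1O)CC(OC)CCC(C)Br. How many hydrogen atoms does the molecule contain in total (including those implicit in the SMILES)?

Walk through each heavy atom and fill implicit hydrogens from standard valence (C 4, N 3, O 2, S 2, halogen 1):
  atom 1: C, bond orders sum to 1 (valence 4) → 3 H
  atom 2: O, bond orders sum to 2 (valence 2) → 0 H
  atom 3: C, bond orders sum to 4 (valence 4) → 0 H
  atom 4: C, bond orders sum to 3 (valence 4) → 1 H
  atom 5: C, bond orders sum to 3 (valence 4) → 1 H
  atom 6: C, bond orders sum to 4 (valence 4) → 0 H
  atom 7: C, bond orders sum to 3 (valence 4) → 1 H
  atom 8: C, bond orders sum to 4 (valence 4) → 0 H
  atom 9: O, bond orders sum to 1 (valence 2) → 1 H
  atom 10: C, bond orders sum to 2 (valence 4) → 2 H
  atom 11: C, bond orders sum to 3 (valence 4) → 1 H
  atom 12: O, bond orders sum to 2 (valence 2) → 0 H
  atom 13: C, bond orders sum to 1 (valence 4) → 3 H
  atom 14: C, bond orders sum to 2 (valence 4) → 2 H
  atom 15: C, bond orders sum to 2 (valence 4) → 2 H
  atom 16: C, bond orders sum to 3 (valence 4) → 1 H
  atom 17: C, bond orders sum to 1 (valence 4) → 3 H
  atom 18: Br (halogen, monovalent) → 0 H
Total hydrogens: 21.

21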